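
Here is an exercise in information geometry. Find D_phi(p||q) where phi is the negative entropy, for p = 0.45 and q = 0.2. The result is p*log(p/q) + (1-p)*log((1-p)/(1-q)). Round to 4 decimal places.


Bregman divergence with negative entropy generator:
D = p*log(p/q) + (1-p)*log((1-p)/(1-q)).
p = 0.45, q = 0.2.
p*log(p/q) = 0.45*log(0.45/0.2) = 0.364919.
(1-p)*log((1-p)/(1-q)) = 0.55*log(0.55/0.8) = -0.206081.
D = 0.364919 + -0.206081 = 0.1588

0.1588


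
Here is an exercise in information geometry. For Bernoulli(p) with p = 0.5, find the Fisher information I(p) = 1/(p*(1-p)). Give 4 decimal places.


For Bernoulli(p), Fisher information is I(p) = 1/(p*(1-p)).
p = 0.5, 1-p = 0.5.
p*(1-p) = 0.25.
I(p) = 1/0.25 = 4.0000

4.0000


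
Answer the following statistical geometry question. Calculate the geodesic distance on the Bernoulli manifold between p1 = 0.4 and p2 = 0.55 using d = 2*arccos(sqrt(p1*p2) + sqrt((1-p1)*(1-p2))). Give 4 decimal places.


Geodesic distance on Bernoulli manifold:
d(p1,p2) = 2*arccos(sqrt(p1*p2) + sqrt((1-p1)*(1-p2))).
sqrt(p1*p2) = sqrt(0.4*0.55) = 0.469042.
sqrt((1-p1)*(1-p2)) = sqrt(0.6*0.45) = 0.519615.
arg = 0.469042 + 0.519615 = 0.988657.
d = 2*arccos(0.988657) = 0.3015

0.3015


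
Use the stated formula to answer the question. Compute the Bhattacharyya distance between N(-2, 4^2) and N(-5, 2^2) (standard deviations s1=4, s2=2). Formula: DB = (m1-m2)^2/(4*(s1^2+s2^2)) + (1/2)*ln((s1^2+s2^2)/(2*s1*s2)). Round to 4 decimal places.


Bhattacharyya distance between two Gaussians:
DB = (m1-m2)^2/(4*(s1^2+s2^2)) + (1/2)*ln((s1^2+s2^2)/(2*s1*s2)).
(m1-m2)^2 = (3)^2 = 9.
s1^2+s2^2 = 16 + 4 = 20.
term1 = 9/80 = 0.1125.
term2 = 0.5*ln(20/16.0) = 0.111572.
DB = 0.1125 + 0.111572 = 0.2241

0.2241


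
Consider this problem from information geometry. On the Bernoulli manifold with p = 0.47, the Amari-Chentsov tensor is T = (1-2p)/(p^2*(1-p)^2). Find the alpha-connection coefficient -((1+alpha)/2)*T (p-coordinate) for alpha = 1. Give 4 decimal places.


Skewness (Amari-Chentsov) tensor: T = (1-2p)/(p^2*(1-p)^2).
p = 0.47, 1-2p = 0.06, p^2 = 0.2209, (1-p)^2 = 0.2809.
T = 0.06/(0.2209 * 0.2809) = 0.96695.
In the p-coordinate, Gamma^(alpha) = Gamma^(0) - (alpha/2)*T with Gamma^(0) = (1/2)*g'(p) = -T/2,
so Gamma^(alpha) = -((1+alpha)/2)*T.
alpha = 1, -(1+alpha)/2 = -1.0.
Gamma = -1.0 * 0.96695 = -0.9669

-0.9669


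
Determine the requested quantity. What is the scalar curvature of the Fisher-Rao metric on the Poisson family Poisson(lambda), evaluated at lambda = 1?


This family has a single free parameter, so its statistical manifold
is 1-dimensional. The Riemann curvature tensor of any 1-dimensional
Riemannian manifold vanishes identically, so R = 0.

0


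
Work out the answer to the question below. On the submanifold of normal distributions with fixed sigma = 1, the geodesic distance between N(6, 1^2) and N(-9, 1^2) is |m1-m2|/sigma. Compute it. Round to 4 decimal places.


On the fixed-variance normal subfamily, geodesic distance = |m1-m2|/sigma.
|6 - -9| = 15.
sigma = 1.
d = 15/1 = 15.0000

15.0000


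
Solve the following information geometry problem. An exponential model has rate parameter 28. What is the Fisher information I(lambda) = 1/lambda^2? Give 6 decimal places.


Fisher information for exponential: I(lambda) = 1/lambda^2.
lambda = 28, lambda^2 = 784.
I = 1/784 = 0.001276

0.001276


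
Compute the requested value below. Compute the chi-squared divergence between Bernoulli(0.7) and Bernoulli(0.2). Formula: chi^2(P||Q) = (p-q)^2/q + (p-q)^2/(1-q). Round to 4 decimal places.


Chi-squared divergence between Bernoulli distributions:
chi^2 = (p-q)^2/q + (p-q)^2/(1-q).
p = 0.7, q = 0.2, p-q = 0.5.
(p-q)^2 = 0.25.
term1 = 0.25/0.2 = 1.25.
term2 = 0.25/0.8 = 0.3125.
chi^2 = 1.25 + 0.3125 = 1.5625

1.5625


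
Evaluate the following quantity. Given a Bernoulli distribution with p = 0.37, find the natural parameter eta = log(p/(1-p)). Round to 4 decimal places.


Natural parameter for Bernoulli: eta = log(p/(1-p)).
p = 0.37, 1-p = 0.63.
p/(1-p) = 0.587302.
eta = log(0.587302) = -0.5322

-0.5322


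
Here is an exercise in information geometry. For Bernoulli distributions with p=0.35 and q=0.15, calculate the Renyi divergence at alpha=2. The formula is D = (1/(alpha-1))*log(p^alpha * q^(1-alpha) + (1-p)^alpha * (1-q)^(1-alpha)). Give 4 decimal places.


Renyi divergence of order alpha between Bernoulli distributions:
D = (1/(alpha-1))*log(p^alpha * q^(1-alpha) + (1-p)^alpha * (1-q)^(1-alpha)).
alpha = 2, p = 0.35, q = 0.15.
p^alpha * q^(1-alpha) = 0.35^2 * 0.15^-1 = 0.816667.
(1-p)^alpha * (1-q)^(1-alpha) = 0.65^2 * 0.85^-1 = 0.497059.
sum = 0.816667 + 0.497059 = 1.313725.
D = (1/1)*log(1.313725) = 0.2729

0.2729


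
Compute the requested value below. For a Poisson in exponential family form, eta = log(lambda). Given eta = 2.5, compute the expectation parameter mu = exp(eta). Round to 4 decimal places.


Expectation parameter for Poisson exponential family:
mu = exp(eta).
eta = 2.5.
mu = exp(2.5) = 12.1825

12.1825


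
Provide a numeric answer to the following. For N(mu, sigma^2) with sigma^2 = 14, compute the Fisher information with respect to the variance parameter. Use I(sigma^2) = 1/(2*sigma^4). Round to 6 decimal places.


Fisher information for variance: I(sigma^2) = 1/(2*sigma^4).
sigma^2 = 14, so sigma^4 = 196.
I = 1/(2*196) = 1/392 = 0.002551

0.002551


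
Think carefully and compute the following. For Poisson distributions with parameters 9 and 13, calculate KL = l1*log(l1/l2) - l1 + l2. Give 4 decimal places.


KL divergence for Poisson:
KL = l1*log(l1/l2) - l1 + l2.
l1 = 9, l2 = 13.
log(9/13) = -0.367725.
l1*log(l1/l2) = 9 * -0.367725 = -3.309523.
KL = -3.309523 - 9 + 13 = 0.6905

0.6905


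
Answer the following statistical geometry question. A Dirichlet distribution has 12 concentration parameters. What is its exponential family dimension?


Exponential family dimension calculation:
Dirichlet with 12 components has 12 natural parameters.

12


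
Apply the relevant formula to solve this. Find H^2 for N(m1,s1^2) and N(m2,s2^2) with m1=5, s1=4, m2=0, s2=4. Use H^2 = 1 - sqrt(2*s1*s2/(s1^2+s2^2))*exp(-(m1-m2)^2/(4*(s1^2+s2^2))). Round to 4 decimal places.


Squared Hellinger distance for Gaussians:
H^2 = 1 - sqrt(2*s1*s2/(s1^2+s2^2)) * exp(-(m1-m2)^2/(4*(s1^2+s2^2))).
s1^2 = 16, s2^2 = 16, s1^2+s2^2 = 32.
sqrt(2*4*4/(32)) = 1.0.
(m1-m2)^2 = (5)^2 = 25.
exp(-25/(4*32)) = exp(-0.195312) = 0.822578.
H^2 = 1 - 1.0*0.822578 = 0.1774

0.1774


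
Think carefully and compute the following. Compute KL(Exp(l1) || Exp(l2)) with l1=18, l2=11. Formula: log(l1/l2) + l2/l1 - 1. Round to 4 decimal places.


KL divergence for exponential family:
KL = log(l1/l2) + l2/l1 - 1.
log(18/11) = 0.492476.
11/18 = 0.611111.
KL = 0.492476 + 0.611111 - 1 = 0.1036

0.1036


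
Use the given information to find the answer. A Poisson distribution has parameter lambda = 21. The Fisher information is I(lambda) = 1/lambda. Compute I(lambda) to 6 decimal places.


Fisher information for Poisson: I(lambda) = 1/lambda.
lambda = 21.
I(lambda) = 1/21 = 0.047619

0.047619


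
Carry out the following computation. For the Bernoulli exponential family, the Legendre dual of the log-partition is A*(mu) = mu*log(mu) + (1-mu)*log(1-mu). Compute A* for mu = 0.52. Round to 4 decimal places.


Legendre transform for Bernoulli:
A*(mu) = mu*log(mu) + (1-mu)*log(1-mu).
mu = 0.52, 1-mu = 0.48.
mu*log(mu) = 0.52*log(0.52) = -0.340042.
(1-mu)*log(1-mu) = 0.48*log(0.48) = -0.352305.
A* = -0.340042 + -0.352305 = -0.6923

-0.6923


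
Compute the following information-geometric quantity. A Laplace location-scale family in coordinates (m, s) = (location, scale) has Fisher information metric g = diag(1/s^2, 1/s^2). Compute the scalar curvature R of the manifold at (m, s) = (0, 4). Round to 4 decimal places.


The metric has the form g = (A dm^2 + B ds^2)/s^2 with A = 1, B = 1.
Substitute u = sqrt(A/B)*m: g = B*(du^2 + ds^2)/s^2, i.e. B times the
Poincare upper half-plane metric, which has constant Gaussian curvature -1.
Scaling a 2D metric by a constant c divides the Gaussian curvature by c,
so K = -1/B = -1/(1) = -1.0000 everywhere (the point (m, s) = (0, 4) is irrelevant:
the curvature is constant).
Scalar curvature in dimension 2: R = 2K = -2/(1) = -2.0000.

-2.0000


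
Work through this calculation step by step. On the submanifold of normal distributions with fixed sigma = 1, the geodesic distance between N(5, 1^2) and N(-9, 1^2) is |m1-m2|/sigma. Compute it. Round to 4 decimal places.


On the fixed-variance normal subfamily, geodesic distance = |m1-m2|/sigma.
|5 - -9| = 14.
sigma = 1.
d = 14/1 = 14.0000

14.0000


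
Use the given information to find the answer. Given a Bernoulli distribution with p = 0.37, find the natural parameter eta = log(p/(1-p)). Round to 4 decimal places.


Natural parameter for Bernoulli: eta = log(p/(1-p)).
p = 0.37, 1-p = 0.63.
p/(1-p) = 0.587302.
eta = log(0.587302) = -0.5322

-0.5322


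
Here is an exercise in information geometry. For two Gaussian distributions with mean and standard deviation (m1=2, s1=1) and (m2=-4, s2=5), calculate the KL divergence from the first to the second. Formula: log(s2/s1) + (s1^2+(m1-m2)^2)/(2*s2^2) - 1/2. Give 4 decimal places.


KL divergence between normal distributions:
KL = log(s2/s1) + (s1^2 + (m1-m2)^2)/(2*s2^2) - 1/2.
log(5/1) = 1.609438.
(1^2 + (2--4)^2)/(2*5^2) = (1 + 36)/50 = 0.74.
KL = 1.609438 + 0.74 - 0.5 = 1.8494

1.8494


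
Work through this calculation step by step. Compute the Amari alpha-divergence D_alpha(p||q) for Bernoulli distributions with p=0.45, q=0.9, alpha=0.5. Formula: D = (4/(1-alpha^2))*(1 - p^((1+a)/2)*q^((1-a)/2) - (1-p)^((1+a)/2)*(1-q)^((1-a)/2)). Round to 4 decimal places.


Amari alpha-divergence:
D = (4/(1-alpha^2))*(1 - p^((1+a)/2)*q^((1-a)/2) - (1-p)^((1+a)/2)*(1-q)^((1-a)/2)).
alpha = 0.5, p = 0.45, q = 0.9.
e1 = (1+alpha)/2 = 0.75, e2 = (1-alpha)/2 = 0.25.
t1 = p^e1 * q^e2 = 0.45^0.75 * 0.9^0.25 = 0.535143.
t2 = (1-p)^e1 * (1-q)^e2 = 0.55^0.75 * 0.1^0.25 = 0.359147.
4/(1-alpha^2) = 5.333333.
D = 5.333333*(1 - 0.535143 - 0.359147) = 0.5638

0.5638


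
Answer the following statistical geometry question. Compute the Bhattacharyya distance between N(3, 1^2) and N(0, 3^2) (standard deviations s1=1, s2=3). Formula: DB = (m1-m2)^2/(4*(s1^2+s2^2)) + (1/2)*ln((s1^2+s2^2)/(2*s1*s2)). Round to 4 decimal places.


Bhattacharyya distance between two Gaussians:
DB = (m1-m2)^2/(4*(s1^2+s2^2)) + (1/2)*ln((s1^2+s2^2)/(2*s1*s2)).
(m1-m2)^2 = (3)^2 = 9.
s1^2+s2^2 = 1 + 9 = 10.
term1 = 9/40 = 0.225.
term2 = 0.5*ln(10/6.0) = 0.255413.
DB = 0.225 + 0.255413 = 0.4804

0.4804


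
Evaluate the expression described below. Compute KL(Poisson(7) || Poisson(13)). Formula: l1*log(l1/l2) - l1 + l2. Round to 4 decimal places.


KL divergence for Poisson:
KL = l1*log(l1/l2) - l1 + l2.
l1 = 7, l2 = 13.
log(7/13) = -0.619039.
l1*log(l1/l2) = 7 * -0.619039 = -4.333274.
KL = -4.333274 - 7 + 13 = 1.6667

1.6667


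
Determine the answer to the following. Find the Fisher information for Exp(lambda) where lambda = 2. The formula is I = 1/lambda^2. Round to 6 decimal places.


Fisher information for exponential: I(lambda) = 1/lambda^2.
lambda = 2, lambda^2 = 4.
I = 1/4 = 0.250000

0.250000


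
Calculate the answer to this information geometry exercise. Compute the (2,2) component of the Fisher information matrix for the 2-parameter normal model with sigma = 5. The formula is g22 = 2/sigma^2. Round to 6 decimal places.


For the 2-parameter normal family, the Fisher metric has:
  g11 = 1/sigma^2, g22 = 2/sigma^2.
sigma = 5, sigma^2 = 25.
g22 = 0.080000

0.080000


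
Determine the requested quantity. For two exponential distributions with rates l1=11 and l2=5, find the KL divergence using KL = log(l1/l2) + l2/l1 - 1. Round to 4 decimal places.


KL divergence for exponential family:
KL = log(l1/l2) + l2/l1 - 1.
log(11/5) = 0.788457.
5/11 = 0.454545.
KL = 0.788457 + 0.454545 - 1 = 0.2430

0.2430


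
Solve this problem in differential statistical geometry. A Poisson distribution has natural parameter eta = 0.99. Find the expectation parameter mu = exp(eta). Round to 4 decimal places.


Expectation parameter for Poisson exponential family:
mu = exp(eta).
eta = 0.99.
mu = exp(0.99) = 2.6912

2.6912


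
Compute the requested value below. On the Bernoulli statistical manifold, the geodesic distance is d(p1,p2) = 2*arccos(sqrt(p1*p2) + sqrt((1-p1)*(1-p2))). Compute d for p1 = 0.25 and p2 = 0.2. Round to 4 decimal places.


Geodesic distance on Bernoulli manifold:
d(p1,p2) = 2*arccos(sqrt(p1*p2) + sqrt((1-p1)*(1-p2))).
sqrt(p1*p2) = sqrt(0.25*0.2) = 0.223607.
sqrt((1-p1)*(1-p2)) = sqrt(0.75*0.8) = 0.774597.
arg = 0.223607 + 0.774597 = 0.998203.
d = 2*arccos(0.998203) = 0.1199

0.1199


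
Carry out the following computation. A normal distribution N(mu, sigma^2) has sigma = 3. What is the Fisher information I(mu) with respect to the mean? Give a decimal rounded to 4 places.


The Fisher information for the mean of a normal distribution is I(mu) = 1/sigma^2.
sigma = 3, so sigma^2 = 9.
I(mu) = 1/9 = 0.1111

0.1111


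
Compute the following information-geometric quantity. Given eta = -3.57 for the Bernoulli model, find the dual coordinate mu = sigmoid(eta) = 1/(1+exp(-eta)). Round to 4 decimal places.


Dual coordinate (expectation parameter) for Bernoulli:
mu = 1/(1+exp(-eta)).
eta = -3.57.
exp(-eta) = exp(3.57) = 35.516593.
mu = 1/(1+35.516593) = 0.0274

0.0274


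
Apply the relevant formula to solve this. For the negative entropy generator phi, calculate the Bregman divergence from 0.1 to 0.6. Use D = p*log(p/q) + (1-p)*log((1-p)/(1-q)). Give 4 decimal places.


Bregman divergence with negative entropy generator:
D = p*log(p/q) + (1-p)*log((1-p)/(1-q)).
p = 0.1, q = 0.6.
p*log(p/q) = 0.1*log(0.1/0.6) = -0.179176.
(1-p)*log((1-p)/(1-q)) = 0.9*log(0.9/0.4) = 0.729837.
D = -0.179176 + 0.729837 = 0.5507

0.5507


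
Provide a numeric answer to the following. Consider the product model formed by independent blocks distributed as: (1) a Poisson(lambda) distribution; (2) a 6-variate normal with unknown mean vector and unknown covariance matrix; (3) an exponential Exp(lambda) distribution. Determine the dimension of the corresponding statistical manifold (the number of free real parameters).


The dimension of a statistical manifold equals the number of free
(independent) real parameters of the model. For a product of independent
blocks the parameter counts add.
- Poisson (lambda): 1.
- 6-variate normal: 6 (mean) + 6*7/2 = 21 (symmetric covariance) = 27.
- exponential (lambda): 1.
Total = 1 + 27 + 1 = 29.
Dimension = 29

29


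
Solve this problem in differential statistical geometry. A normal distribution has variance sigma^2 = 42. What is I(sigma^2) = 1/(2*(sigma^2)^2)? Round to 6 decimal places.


Fisher information for variance: I(sigma^2) = 1/(2*sigma^4).
sigma^2 = 42, so sigma^4 = 1764.
I = 1/(2*1764) = 1/3528 = 0.000283

0.000283


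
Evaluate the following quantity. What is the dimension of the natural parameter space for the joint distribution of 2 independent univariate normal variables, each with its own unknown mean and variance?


Exponential family dimension calculation:
Each univariate normal has two natural parameters (mu/sigma^2 and -1/(2 sigma^2)).
With 2 independent components, dim = 2 * 2 = 4.

4


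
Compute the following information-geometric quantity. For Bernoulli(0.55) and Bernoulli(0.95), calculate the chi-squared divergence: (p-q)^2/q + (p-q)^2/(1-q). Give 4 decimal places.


Chi-squared divergence between Bernoulli distributions:
chi^2 = (p-q)^2/q + (p-q)^2/(1-q).
p = 0.55, q = 0.95, p-q = -0.4.
(p-q)^2 = 0.16.
term1 = 0.16/0.95 = 0.168421.
term2 = 0.16/0.05 = 3.2.
chi^2 = 0.168421 + 3.2 = 3.3684

3.3684


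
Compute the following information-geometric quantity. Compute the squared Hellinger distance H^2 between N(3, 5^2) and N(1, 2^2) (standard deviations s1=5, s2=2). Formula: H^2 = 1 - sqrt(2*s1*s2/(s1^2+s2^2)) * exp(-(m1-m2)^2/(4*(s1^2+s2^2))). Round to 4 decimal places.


Squared Hellinger distance for Gaussians:
H^2 = 1 - sqrt(2*s1*s2/(s1^2+s2^2)) * exp(-(m1-m2)^2/(4*(s1^2+s2^2))).
s1^2 = 25, s2^2 = 4, s1^2+s2^2 = 29.
sqrt(2*5*2/(29)) = 0.830455.
(m1-m2)^2 = (2)^2 = 4.
exp(-4/(4*29)) = exp(-0.034483) = 0.966105.
H^2 = 1 - 0.830455*0.966105 = 0.1977

0.1977


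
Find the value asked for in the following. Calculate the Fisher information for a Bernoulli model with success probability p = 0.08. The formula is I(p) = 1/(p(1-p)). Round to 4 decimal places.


For Bernoulli(p), Fisher information is I(p) = 1/(p*(1-p)).
p = 0.08, 1-p = 0.92.
p*(1-p) = 0.0736.
I(p) = 1/0.0736 = 13.5870

13.5870


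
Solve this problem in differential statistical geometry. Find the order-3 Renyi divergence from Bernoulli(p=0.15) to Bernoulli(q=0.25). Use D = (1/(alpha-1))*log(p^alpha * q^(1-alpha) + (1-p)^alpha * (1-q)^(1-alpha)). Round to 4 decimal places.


Renyi divergence of order alpha between Bernoulli distributions:
D = (1/(alpha-1))*log(p^alpha * q^(1-alpha) + (1-p)^alpha * (1-q)^(1-alpha)).
alpha = 3, p = 0.15, q = 0.25.
p^alpha * q^(1-alpha) = 0.15^3 * 0.25^-2 = 0.054.
(1-p)^alpha * (1-q)^(1-alpha) = 0.85^3 * 0.75^-2 = 1.091778.
sum = 0.054 + 1.091778 = 1.145778.
D = (1/2)*log(1.145778) = 0.0680

0.0680


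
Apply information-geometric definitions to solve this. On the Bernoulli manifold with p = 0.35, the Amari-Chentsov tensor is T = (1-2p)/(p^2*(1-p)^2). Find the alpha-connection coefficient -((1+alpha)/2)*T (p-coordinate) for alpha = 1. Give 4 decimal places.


Skewness (Amari-Chentsov) tensor: T = (1-2p)/(p^2*(1-p)^2).
p = 0.35, 1-2p = 0.3, p^2 = 0.1225, (1-p)^2 = 0.4225.
T = 0.3/(0.1225 * 0.4225) = 5.796401.
In the p-coordinate, Gamma^(alpha) = Gamma^(0) - (alpha/2)*T with Gamma^(0) = (1/2)*g'(p) = -T/2,
so Gamma^(alpha) = -((1+alpha)/2)*T.
alpha = 1, -(1+alpha)/2 = -1.0.
Gamma = -1.0 * 5.796401 = -5.7964

-5.7964


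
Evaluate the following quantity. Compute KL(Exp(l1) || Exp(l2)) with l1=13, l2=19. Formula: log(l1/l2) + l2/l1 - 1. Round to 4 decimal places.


KL divergence for exponential family:
KL = log(l1/l2) + l2/l1 - 1.
log(13/19) = -0.37949.
19/13 = 1.461538.
KL = -0.37949 + 1.461538 - 1 = 0.0820

0.0820


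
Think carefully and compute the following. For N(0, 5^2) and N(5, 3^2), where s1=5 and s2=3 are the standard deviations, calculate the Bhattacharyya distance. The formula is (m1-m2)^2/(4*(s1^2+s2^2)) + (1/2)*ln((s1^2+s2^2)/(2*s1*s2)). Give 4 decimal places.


Bhattacharyya distance between two Gaussians:
DB = (m1-m2)^2/(4*(s1^2+s2^2)) + (1/2)*ln((s1^2+s2^2)/(2*s1*s2)).
(m1-m2)^2 = (-5)^2 = 25.
s1^2+s2^2 = 25 + 9 = 34.
term1 = 25/136 = 0.183824.
term2 = 0.5*ln(34/30.0) = 0.062582.
DB = 0.183824 + 0.062582 = 0.2464

0.2464


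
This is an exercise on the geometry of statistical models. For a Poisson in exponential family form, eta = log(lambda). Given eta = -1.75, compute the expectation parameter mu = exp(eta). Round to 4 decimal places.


Expectation parameter for Poisson exponential family:
mu = exp(eta).
eta = -1.75.
mu = exp(-1.75) = 0.1738

0.1738


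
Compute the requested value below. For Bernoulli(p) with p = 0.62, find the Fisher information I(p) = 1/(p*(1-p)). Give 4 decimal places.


For Bernoulli(p), Fisher information is I(p) = 1/(p*(1-p)).
p = 0.62, 1-p = 0.38.
p*(1-p) = 0.2356.
I(p) = 1/0.2356 = 4.2445

4.2445


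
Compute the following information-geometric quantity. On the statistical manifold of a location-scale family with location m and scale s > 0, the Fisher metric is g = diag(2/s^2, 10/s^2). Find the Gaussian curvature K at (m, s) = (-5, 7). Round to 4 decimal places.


The metric has the form g = (A dm^2 + B ds^2)/s^2 with A = 2, B = 10.
Substitute u = sqrt(A/B)*m: g = B*(du^2 + ds^2)/s^2, i.e. B times the
Poincare upper half-plane metric, which has constant Gaussian curvature -1.
Scaling a 2D metric by a constant c divides the Gaussian curvature by c,
so K = -1/B = -1/(10) = -0.1000 everywhere (the point (m, s) = (-5, 7) is irrelevant:
the curvature is constant).
The requested Gaussian curvature is K = -0.1000.

-0.1000


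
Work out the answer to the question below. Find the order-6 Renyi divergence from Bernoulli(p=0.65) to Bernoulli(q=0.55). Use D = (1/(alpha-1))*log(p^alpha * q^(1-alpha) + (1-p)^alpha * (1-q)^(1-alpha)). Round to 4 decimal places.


Renyi divergence of order alpha between Bernoulli distributions:
D = (1/(alpha-1))*log(p^alpha * q^(1-alpha) + (1-p)^alpha * (1-q)^(1-alpha)).
alpha = 6, p = 0.65, q = 0.55.
p^alpha * q^(1-alpha) = 0.65^6 * 0.55^-5 = 1.498534.
(1-p)^alpha * (1-q)^(1-alpha) = 0.35^6 * 0.45^-5 = 0.09962.
sum = 1.498534 + 0.09962 = 1.598154.
D = (1/5)*log(1.598154) = 0.0938

0.0938


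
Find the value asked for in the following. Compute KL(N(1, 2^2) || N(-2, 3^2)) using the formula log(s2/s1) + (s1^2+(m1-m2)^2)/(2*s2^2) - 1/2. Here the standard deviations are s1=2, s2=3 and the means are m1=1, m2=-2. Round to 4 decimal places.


KL divergence between normal distributions:
KL = log(s2/s1) + (s1^2 + (m1-m2)^2)/(2*s2^2) - 1/2.
log(3/2) = 0.405465.
(2^2 + (1--2)^2)/(2*3^2) = (4 + 9)/18 = 0.722222.
KL = 0.405465 + 0.722222 - 0.5 = 0.6277

0.6277


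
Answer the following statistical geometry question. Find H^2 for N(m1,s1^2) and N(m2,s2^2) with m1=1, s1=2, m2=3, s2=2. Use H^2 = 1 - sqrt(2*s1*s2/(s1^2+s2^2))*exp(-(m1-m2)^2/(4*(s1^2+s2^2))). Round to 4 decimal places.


Squared Hellinger distance for Gaussians:
H^2 = 1 - sqrt(2*s1*s2/(s1^2+s2^2)) * exp(-(m1-m2)^2/(4*(s1^2+s2^2))).
s1^2 = 4, s2^2 = 4, s1^2+s2^2 = 8.
sqrt(2*2*2/(8)) = 1.0.
(m1-m2)^2 = (-2)^2 = 4.
exp(-4/(4*8)) = exp(-0.125) = 0.882497.
H^2 = 1 - 1.0*0.882497 = 0.1175

0.1175


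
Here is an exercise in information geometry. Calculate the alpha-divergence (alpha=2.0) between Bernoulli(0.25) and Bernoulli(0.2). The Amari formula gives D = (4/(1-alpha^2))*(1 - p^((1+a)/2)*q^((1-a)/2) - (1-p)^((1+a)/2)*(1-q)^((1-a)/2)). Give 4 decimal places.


Amari alpha-divergence:
D = (4/(1-alpha^2))*(1 - p^((1+a)/2)*q^((1-a)/2) - (1-p)^((1+a)/2)*(1-q)^((1-a)/2)).
alpha = 2.0, p = 0.25, q = 0.2.
e1 = (1+alpha)/2 = 1.5, e2 = (1-alpha)/2 = -0.5.
t1 = p^e1 * q^e2 = 0.25^1.5 * 0.2^-0.5 = 0.279508.
t2 = (1-p)^e1 * (1-q)^e2 = 0.75^1.5 * 0.8^-0.5 = 0.726184.
4/(1-alpha^2) = -1.333333.
D = -1.333333*(1 - 0.279508 - 0.726184) = 0.0076

0.0076


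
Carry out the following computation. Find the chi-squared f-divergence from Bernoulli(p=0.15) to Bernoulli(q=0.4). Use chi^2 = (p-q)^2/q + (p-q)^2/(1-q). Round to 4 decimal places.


Chi-squared divergence between Bernoulli distributions:
chi^2 = (p-q)^2/q + (p-q)^2/(1-q).
p = 0.15, q = 0.4, p-q = -0.25.
(p-q)^2 = 0.0625.
term1 = 0.0625/0.4 = 0.15625.
term2 = 0.0625/0.6 = 0.104167.
chi^2 = 0.15625 + 0.104167 = 0.2604

0.2604


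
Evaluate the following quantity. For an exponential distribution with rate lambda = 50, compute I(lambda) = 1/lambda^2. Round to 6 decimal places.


Fisher information for exponential: I(lambda) = 1/lambda^2.
lambda = 50, lambda^2 = 2500.
I = 1/2500 = 0.000400

0.000400


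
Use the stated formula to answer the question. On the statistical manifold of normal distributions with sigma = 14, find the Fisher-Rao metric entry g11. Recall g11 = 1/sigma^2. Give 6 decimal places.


For the 2-parameter normal family, the Fisher metric has:
  g11 = 1/sigma^2, g22 = 2/sigma^2.
sigma = 14, sigma^2 = 196.
g11 = 0.005102

0.005102


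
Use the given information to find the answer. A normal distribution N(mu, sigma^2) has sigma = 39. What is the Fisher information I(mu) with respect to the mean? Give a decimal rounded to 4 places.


The Fisher information for the mean of a normal distribution is I(mu) = 1/sigma^2.
sigma = 39, so sigma^2 = 1521.
I(mu) = 1/1521 = 0.0007

0.0007


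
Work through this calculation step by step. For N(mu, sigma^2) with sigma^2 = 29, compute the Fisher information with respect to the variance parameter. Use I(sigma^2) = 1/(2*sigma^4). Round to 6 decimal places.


Fisher information for variance: I(sigma^2) = 1/(2*sigma^4).
sigma^2 = 29, so sigma^4 = 841.
I = 1/(2*841) = 1/1682 = 0.000595

0.000595


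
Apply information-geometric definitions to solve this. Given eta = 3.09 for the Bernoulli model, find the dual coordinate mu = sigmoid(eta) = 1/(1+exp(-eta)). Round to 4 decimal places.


Dual coordinate (expectation parameter) for Bernoulli:
mu = 1/(1+exp(-eta)).
eta = 3.09.
exp(-eta) = exp(-3.09) = 0.045502.
mu = 1/(1+0.045502) = 0.9565

0.9565


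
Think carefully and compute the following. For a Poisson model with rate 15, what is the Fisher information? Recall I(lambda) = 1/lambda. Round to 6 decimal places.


Fisher information for Poisson: I(lambda) = 1/lambda.
lambda = 15.
I(lambda) = 1/15 = 0.066667

0.066667


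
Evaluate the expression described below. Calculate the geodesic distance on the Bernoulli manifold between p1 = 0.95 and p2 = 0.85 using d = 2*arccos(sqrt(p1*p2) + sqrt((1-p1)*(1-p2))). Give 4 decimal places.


Geodesic distance on Bernoulli manifold:
d(p1,p2) = 2*arccos(sqrt(p1*p2) + sqrt((1-p1)*(1-p2))).
sqrt(p1*p2) = sqrt(0.95*0.85) = 0.89861.
sqrt((1-p1)*(1-p2)) = sqrt(0.05*0.15) = 0.086603.
arg = 0.89861 + 0.086603 = 0.985213.
d = 2*arccos(0.985213) = 0.3444

0.3444


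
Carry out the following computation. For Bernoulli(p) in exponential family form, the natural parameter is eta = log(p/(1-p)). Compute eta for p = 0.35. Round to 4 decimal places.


Natural parameter for Bernoulli: eta = log(p/(1-p)).
p = 0.35, 1-p = 0.65.
p/(1-p) = 0.538462.
eta = log(0.538462) = -0.6190

-0.6190


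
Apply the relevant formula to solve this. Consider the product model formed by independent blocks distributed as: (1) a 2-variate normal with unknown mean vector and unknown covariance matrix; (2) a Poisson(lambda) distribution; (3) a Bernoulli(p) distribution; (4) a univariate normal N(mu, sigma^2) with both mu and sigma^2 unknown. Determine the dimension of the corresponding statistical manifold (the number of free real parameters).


The dimension of a statistical manifold equals the number of free
(independent) real parameters of the model. For a product of independent
blocks the parameter counts add.
- 2-variate normal: 2 (mean) + 2*3/2 = 3 (symmetric covariance) = 5.
- Poisson (lambda): 1.
- Bernoulli (p): 1.
- normal (mu, sigma^2): 2.
Total = 5 + 1 + 1 + 2 = 9.
Dimension = 9

9


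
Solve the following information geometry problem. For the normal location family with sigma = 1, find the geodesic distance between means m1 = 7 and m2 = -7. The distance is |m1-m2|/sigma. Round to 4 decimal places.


On the fixed-variance normal subfamily, geodesic distance = |m1-m2|/sigma.
|7 - -7| = 14.
sigma = 1.
d = 14/1 = 14.0000

14.0000


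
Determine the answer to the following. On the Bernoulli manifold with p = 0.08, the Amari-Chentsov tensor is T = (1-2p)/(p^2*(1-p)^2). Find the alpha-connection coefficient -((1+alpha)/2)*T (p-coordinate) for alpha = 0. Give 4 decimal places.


Skewness (Amari-Chentsov) tensor: T = (1-2p)/(p^2*(1-p)^2).
p = 0.08, 1-2p = 0.84, p^2 = 0.0064, (1-p)^2 = 0.8464.
T = 0.84/(0.0064 * 0.8464) = 155.068526.
In the p-coordinate, Gamma^(alpha) = Gamma^(0) - (alpha/2)*T with Gamma^(0) = (1/2)*g'(p) = -T/2,
so Gamma^(alpha) = -((1+alpha)/2)*T.
alpha = 0, -(1+alpha)/2 = -0.5.
Gamma = -0.5 * 155.068526 = -77.5343

-77.5343


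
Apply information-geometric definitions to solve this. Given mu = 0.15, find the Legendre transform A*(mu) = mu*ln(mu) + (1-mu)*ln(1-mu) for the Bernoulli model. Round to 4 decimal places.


Legendre transform for Bernoulli:
A*(mu) = mu*log(mu) + (1-mu)*log(1-mu).
mu = 0.15, 1-mu = 0.85.
mu*log(mu) = 0.15*log(0.15) = -0.284568.
(1-mu)*log(1-mu) = 0.85*log(0.85) = -0.138141.
A* = -0.284568 + -0.138141 = -0.4227

-0.4227


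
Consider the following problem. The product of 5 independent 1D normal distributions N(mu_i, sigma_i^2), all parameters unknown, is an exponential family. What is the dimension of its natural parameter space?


Exponential family dimension calculation:
Each univariate normal has two natural parameters (mu/sigma^2 and -1/(2 sigma^2)).
With 5 independent components, dim = 2 * 5 = 10.

10


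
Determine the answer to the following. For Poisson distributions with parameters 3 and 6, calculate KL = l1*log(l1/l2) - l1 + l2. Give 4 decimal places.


KL divergence for Poisson:
KL = l1*log(l1/l2) - l1 + l2.
l1 = 3, l2 = 6.
log(3/6) = -0.693147.
l1*log(l1/l2) = 3 * -0.693147 = -2.079442.
KL = -2.079442 - 3 + 6 = 0.9206

0.9206


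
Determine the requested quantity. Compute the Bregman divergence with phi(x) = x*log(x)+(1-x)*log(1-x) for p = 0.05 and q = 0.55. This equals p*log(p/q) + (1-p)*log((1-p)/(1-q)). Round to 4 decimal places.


Bregman divergence with negative entropy generator:
D = p*log(p/q) + (1-p)*log((1-p)/(1-q)).
p = 0.05, q = 0.55.
p*log(p/q) = 0.05*log(0.05/0.55) = -0.119895.
(1-p)*log((1-p)/(1-q)) = 0.95*log(0.95/0.45) = 0.709854.
D = -0.119895 + 0.709854 = 0.5900

0.5900


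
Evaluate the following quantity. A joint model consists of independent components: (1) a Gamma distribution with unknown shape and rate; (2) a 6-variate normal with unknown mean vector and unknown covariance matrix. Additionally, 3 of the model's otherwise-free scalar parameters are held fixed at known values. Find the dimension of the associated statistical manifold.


The dimension of a statistical manifold equals the number of free
(independent) real parameters of the model. For a product of independent
blocks the parameter counts add.
- Gamma (shape, rate): 2.
- 6-variate normal: 6 (mean) + 6*7/2 = 21 (symmetric covariance) = 27.
Total = 2 + 27 = 29.
3 parameter(s) fixed at known values: 29 - 3 = 26.
Dimension = 26

26


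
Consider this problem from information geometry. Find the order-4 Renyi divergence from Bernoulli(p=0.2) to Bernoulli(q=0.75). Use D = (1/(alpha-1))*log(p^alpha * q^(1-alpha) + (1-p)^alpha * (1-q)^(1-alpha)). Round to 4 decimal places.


Renyi divergence of order alpha between Bernoulli distributions:
D = (1/(alpha-1))*log(p^alpha * q^(1-alpha) + (1-p)^alpha * (1-q)^(1-alpha)).
alpha = 4, p = 0.2, q = 0.75.
p^alpha * q^(1-alpha) = 0.2^4 * 0.75^-3 = 0.003793.
(1-p)^alpha * (1-q)^(1-alpha) = 0.8^4 * 0.25^-3 = 26.2144.
sum = 0.003793 + 26.2144 = 26.218193.
D = (1/3)*log(26.218193) = 1.0888

1.0888


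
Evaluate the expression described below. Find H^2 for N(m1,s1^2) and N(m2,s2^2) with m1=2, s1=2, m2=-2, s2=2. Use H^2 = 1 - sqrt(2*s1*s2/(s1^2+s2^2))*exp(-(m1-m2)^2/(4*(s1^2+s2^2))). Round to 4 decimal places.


Squared Hellinger distance for Gaussians:
H^2 = 1 - sqrt(2*s1*s2/(s1^2+s2^2)) * exp(-(m1-m2)^2/(4*(s1^2+s2^2))).
s1^2 = 4, s2^2 = 4, s1^2+s2^2 = 8.
sqrt(2*2*2/(8)) = 1.0.
(m1-m2)^2 = (4)^2 = 16.
exp(-16/(4*8)) = exp(-0.5) = 0.606531.
H^2 = 1 - 1.0*0.606531 = 0.3935

0.3935


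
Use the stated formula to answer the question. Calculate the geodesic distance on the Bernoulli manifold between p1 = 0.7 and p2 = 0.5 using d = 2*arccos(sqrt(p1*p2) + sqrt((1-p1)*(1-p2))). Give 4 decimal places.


Geodesic distance on Bernoulli manifold:
d(p1,p2) = 2*arccos(sqrt(p1*p2) + sqrt((1-p1)*(1-p2))).
sqrt(p1*p2) = sqrt(0.7*0.5) = 0.591608.
sqrt((1-p1)*(1-p2)) = sqrt(0.3*0.5) = 0.387298.
arg = 0.591608 + 0.387298 = 0.978906.
d = 2*arccos(0.978906) = 0.4115

0.4115


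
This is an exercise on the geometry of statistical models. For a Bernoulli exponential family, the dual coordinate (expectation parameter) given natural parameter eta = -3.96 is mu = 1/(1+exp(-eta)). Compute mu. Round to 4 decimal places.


Dual coordinate (expectation parameter) for Bernoulli:
mu = 1/(1+exp(-eta)).
eta = -3.96.
exp(-eta) = exp(3.96) = 52.457326.
mu = 1/(1+52.457326) = 0.0187

0.0187


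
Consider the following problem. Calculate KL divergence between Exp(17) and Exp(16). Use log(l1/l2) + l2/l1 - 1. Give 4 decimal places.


KL divergence for exponential family:
KL = log(l1/l2) + l2/l1 - 1.
log(17/16) = 0.060625.
16/17 = 0.941176.
KL = 0.060625 + 0.941176 - 1 = 0.0018

0.0018


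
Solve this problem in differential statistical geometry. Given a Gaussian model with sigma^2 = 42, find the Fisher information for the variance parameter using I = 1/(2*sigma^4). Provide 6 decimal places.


Fisher information for variance: I(sigma^2) = 1/(2*sigma^4).
sigma^2 = 42, so sigma^4 = 1764.
I = 1/(2*1764) = 1/3528 = 0.000283

0.000283


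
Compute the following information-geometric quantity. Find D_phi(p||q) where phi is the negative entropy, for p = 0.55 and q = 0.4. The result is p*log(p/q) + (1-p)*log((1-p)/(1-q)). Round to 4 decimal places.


Bregman divergence with negative entropy generator:
D = p*log(p/q) + (1-p)*log((1-p)/(1-q)).
p = 0.55, q = 0.4.
p*log(p/q) = 0.55*log(0.55/0.4) = 0.17515.
(1-p)*log((1-p)/(1-q)) = 0.45*log(0.45/0.6) = -0.129457.
D = 0.17515 + -0.129457 = 0.0457

0.0457


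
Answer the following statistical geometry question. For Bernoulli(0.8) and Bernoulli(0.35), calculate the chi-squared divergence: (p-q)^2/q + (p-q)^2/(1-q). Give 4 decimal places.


Chi-squared divergence between Bernoulli distributions:
chi^2 = (p-q)^2/q + (p-q)^2/(1-q).
p = 0.8, q = 0.35, p-q = 0.45.
(p-q)^2 = 0.2025.
term1 = 0.2025/0.35 = 0.578571.
term2 = 0.2025/0.65 = 0.311538.
chi^2 = 0.578571 + 0.311538 = 0.8901

0.8901


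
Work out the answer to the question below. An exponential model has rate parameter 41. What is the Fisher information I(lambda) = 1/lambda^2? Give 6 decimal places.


Fisher information for exponential: I(lambda) = 1/lambda^2.
lambda = 41, lambda^2 = 1681.
I = 1/1681 = 0.000595

0.000595


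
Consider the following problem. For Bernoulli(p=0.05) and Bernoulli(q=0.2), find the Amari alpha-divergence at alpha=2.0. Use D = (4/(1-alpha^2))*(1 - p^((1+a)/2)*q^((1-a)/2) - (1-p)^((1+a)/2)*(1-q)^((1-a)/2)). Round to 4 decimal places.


Amari alpha-divergence:
D = (4/(1-alpha^2))*(1 - p^((1+a)/2)*q^((1-a)/2) - (1-p)^((1+a)/2)*(1-q)^((1-a)/2)).
alpha = 2.0, p = 0.05, q = 0.2.
e1 = (1+alpha)/2 = 1.5, e2 = (1-alpha)/2 = -0.5.
t1 = p^e1 * q^e2 = 0.05^1.5 * 0.2^-0.5 = 0.025.
t2 = (1-p)^e1 * (1-q)^e2 = 0.95^1.5 * 0.8^-0.5 = 1.035238.
4/(1-alpha^2) = -1.333333.
D = -1.333333*(1 - 0.025 - 1.035238) = 0.0803

0.0803


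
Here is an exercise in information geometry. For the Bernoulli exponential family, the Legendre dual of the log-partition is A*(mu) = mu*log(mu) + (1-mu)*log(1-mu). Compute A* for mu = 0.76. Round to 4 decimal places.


Legendre transform for Bernoulli:
A*(mu) = mu*log(mu) + (1-mu)*log(1-mu).
mu = 0.76, 1-mu = 0.24.
mu*log(mu) = 0.76*log(0.76) = -0.208572.
(1-mu)*log(1-mu) = 0.24*log(0.24) = -0.342508.
A* = -0.208572 + -0.342508 = -0.5511

-0.5511


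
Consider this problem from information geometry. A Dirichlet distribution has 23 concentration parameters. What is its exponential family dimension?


Exponential family dimension calculation:
Dirichlet with 23 components has 23 natural parameters.

23


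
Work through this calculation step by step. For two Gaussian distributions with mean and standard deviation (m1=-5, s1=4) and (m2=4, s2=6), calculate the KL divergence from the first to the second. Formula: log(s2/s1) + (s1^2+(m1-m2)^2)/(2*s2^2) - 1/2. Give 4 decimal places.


KL divergence between normal distributions:
KL = log(s2/s1) + (s1^2 + (m1-m2)^2)/(2*s2^2) - 1/2.
log(6/4) = 0.405465.
(4^2 + (-5-4)^2)/(2*6^2) = (16 + 81)/72 = 1.347222.
KL = 0.405465 + 1.347222 - 0.5 = 1.2527

1.2527


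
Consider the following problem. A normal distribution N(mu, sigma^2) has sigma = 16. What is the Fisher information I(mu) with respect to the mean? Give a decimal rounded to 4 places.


The Fisher information for the mean of a normal distribution is I(mu) = 1/sigma^2.
sigma = 16, so sigma^2 = 256.
I(mu) = 1/256 = 0.0039

0.0039


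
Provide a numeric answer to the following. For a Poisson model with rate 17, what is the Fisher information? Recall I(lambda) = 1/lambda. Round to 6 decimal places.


Fisher information for Poisson: I(lambda) = 1/lambda.
lambda = 17.
I(lambda) = 1/17 = 0.058824

0.058824


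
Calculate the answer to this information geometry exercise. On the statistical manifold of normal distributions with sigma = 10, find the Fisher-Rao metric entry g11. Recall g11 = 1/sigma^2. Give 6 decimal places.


For the 2-parameter normal family, the Fisher metric has:
  g11 = 1/sigma^2, g22 = 2/sigma^2.
sigma = 10, sigma^2 = 100.
g11 = 0.010000

0.010000


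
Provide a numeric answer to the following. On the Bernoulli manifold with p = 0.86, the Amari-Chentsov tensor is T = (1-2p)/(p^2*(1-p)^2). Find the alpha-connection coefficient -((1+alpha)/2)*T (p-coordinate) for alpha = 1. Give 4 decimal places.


Skewness (Amari-Chentsov) tensor: T = (1-2p)/(p^2*(1-p)^2).
p = 0.86, 1-2p = -0.72, p^2 = 0.7396, (1-p)^2 = 0.0196.
T = -0.72/(0.7396 * 0.0196) = -49.668326.
In the p-coordinate, Gamma^(alpha) = Gamma^(0) - (alpha/2)*T with Gamma^(0) = (1/2)*g'(p) = -T/2,
so Gamma^(alpha) = -((1+alpha)/2)*T.
alpha = 1, -(1+alpha)/2 = -1.0.
Gamma = -1.0 * -49.668326 = 49.6683

49.6683


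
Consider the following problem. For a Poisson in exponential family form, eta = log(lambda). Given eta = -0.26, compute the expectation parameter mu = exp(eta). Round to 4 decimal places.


Expectation parameter for Poisson exponential family:
mu = exp(eta).
eta = -0.26.
mu = exp(-0.26) = 0.7711

0.7711


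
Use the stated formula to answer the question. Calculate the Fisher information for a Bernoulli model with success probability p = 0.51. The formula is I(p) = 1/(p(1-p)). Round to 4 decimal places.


For Bernoulli(p), Fisher information is I(p) = 1/(p*(1-p)).
p = 0.51, 1-p = 0.49.
p*(1-p) = 0.2499.
I(p) = 1/0.2499 = 4.0016

4.0016


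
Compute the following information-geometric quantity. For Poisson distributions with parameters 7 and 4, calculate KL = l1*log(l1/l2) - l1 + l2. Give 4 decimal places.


KL divergence for Poisson:
KL = l1*log(l1/l2) - l1 + l2.
l1 = 7, l2 = 4.
log(7/4) = 0.559616.
l1*log(l1/l2) = 7 * 0.559616 = 3.917311.
KL = 3.917311 - 7 + 4 = 0.9173

0.9173


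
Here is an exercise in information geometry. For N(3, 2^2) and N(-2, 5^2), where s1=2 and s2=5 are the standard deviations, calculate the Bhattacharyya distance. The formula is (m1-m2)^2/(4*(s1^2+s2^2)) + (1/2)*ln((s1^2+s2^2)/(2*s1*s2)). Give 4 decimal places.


Bhattacharyya distance between two Gaussians:
DB = (m1-m2)^2/(4*(s1^2+s2^2)) + (1/2)*ln((s1^2+s2^2)/(2*s1*s2)).
(m1-m2)^2 = (5)^2 = 25.
s1^2+s2^2 = 4 + 25 = 29.
term1 = 25/116 = 0.215517.
term2 = 0.5*ln(29/20.0) = 0.185782.
DB = 0.215517 + 0.185782 = 0.4013

0.4013


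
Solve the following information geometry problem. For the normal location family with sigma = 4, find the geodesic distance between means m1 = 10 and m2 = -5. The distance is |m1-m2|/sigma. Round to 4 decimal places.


On the fixed-variance normal subfamily, geodesic distance = |m1-m2|/sigma.
|10 - -5| = 15.
sigma = 4.
d = 15/4 = 3.7500

3.7500


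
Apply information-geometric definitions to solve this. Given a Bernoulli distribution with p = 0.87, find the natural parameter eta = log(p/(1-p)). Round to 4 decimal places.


Natural parameter for Bernoulli: eta = log(p/(1-p)).
p = 0.87, 1-p = 0.13.
p/(1-p) = 6.692308.
eta = log(6.692308) = 1.9010

1.9010


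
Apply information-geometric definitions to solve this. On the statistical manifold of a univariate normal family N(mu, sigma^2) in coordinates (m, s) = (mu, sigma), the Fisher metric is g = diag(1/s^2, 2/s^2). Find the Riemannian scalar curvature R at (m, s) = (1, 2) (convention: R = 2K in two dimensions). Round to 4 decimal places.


The metric has the form g = (A dm^2 + B ds^2)/s^2 with A = 1, B = 2.
Substitute u = sqrt(A/B)*m: g = B*(du^2 + ds^2)/s^2, i.e. B times the
Poincare upper half-plane metric, which has constant Gaussian curvature -1.
Scaling a 2D metric by a constant c divides the Gaussian curvature by c,
so K = -1/B = -1/(2) = -0.5000 everywhere (the point (m, s) = (1, 2) is irrelevant:
the curvature is constant).
Scalar curvature in dimension 2: R = 2K = -2/(2) = -1.0000.

-1.0000
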